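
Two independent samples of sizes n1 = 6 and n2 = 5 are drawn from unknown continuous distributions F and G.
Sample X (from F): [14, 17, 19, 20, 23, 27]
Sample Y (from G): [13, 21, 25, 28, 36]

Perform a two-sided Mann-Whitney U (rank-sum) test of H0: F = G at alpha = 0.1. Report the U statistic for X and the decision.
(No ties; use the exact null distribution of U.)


Step 1: Combine and sort all 11 observations; assign midranks.
sorted (value, group): (13,Y), (14,X), (17,X), (19,X), (20,X), (21,Y), (23,X), (25,Y), (27,X), (28,Y), (36,Y)
ranks: 13->1, 14->2, 17->3, 19->4, 20->5, 21->6, 23->7, 25->8, 27->9, 28->10, 36->11
Step 2: Rank sum for X: R1 = 2 + 3 + 4 + 5 + 7 + 9 = 30.
Step 3: U_X = R1 - n1(n1+1)/2 = 30 - 6*7/2 = 30 - 21 = 9.
       U_Y = n1*n2 - U_X = 30 - 9 = 21.
Step 4: No ties, so the exact null distribution of U (based on enumerating the C(11,6) = 462 equally likely rank assignments) gives the two-sided p-value.
Step 5: p-value = 0.329004; compare to alpha = 0.1. fail to reject H0.

U_X = 9, p = 0.329004, fail to reject H0 at alpha = 0.1.


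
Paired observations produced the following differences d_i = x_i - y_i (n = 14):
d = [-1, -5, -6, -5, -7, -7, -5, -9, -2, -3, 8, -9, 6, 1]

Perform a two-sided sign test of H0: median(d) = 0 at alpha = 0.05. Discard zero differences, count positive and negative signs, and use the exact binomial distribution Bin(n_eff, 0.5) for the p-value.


Step 1: Discard zero differences. Original n = 14; n_eff = number of nonzero differences = 14.
Nonzero differences (with sign): -1, -5, -6, -5, -7, -7, -5, -9, -2, -3, +8, -9, +6, +1
Step 2: Count signs: positive = 3, negative = 11.
Step 3: Under H0: P(positive) = 0.5, so the number of positives S ~ Bin(14, 0.5).
Step 4: Two-sided exact p-value = sum of Bin(14,0.5) probabilities at or below the observed probability = 0.057373.
Step 5: alpha = 0.05. fail to reject H0.

n_eff = 14, pos = 3, neg = 11, p = 0.057373, fail to reject H0.


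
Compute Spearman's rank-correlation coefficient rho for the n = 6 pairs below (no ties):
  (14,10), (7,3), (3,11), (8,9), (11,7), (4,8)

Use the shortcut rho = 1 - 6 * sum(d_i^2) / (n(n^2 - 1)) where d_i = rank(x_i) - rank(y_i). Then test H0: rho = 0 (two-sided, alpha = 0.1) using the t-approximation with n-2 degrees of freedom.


Step 1: Rank x and y separately (midranks; no ties here).
rank(x): 14->6, 7->3, 3->1, 8->4, 11->5, 4->2
rank(y): 10->5, 3->1, 11->6, 9->4, 7->2, 8->3
Step 2: d_i = R_x(i) - R_y(i); compute d_i^2.
  (6-5)^2=1, (3-1)^2=4, (1-6)^2=25, (4-4)^2=0, (5-2)^2=9, (2-3)^2=1
sum(d^2) = 40.
Step 3: rho = 1 - 6*40 / (6*(6^2 - 1)) = 1 - 240/210 = -0.142857.
Step 4: Under H0, t = rho * sqrt((n-2)/(1-rho^2)) = -0.2887 ~ t(4).
Step 5: Two-sided p-value from the t-distribution with 4 df = 0.787172.
Step 6: alpha = 0.1. fail to reject H0.

rho = -0.1429, p = 0.787172, fail to reject H0 at alpha = 0.1.


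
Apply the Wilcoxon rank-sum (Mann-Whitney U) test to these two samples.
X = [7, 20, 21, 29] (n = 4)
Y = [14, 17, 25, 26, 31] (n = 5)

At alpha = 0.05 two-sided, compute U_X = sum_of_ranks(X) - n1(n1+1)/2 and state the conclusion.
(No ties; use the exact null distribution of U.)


Step 1: Combine and sort all 9 observations; assign midranks.
sorted (value, group): (7,X), (14,Y), (17,Y), (20,X), (21,X), (25,Y), (26,Y), (29,X), (31,Y)
ranks: 7->1, 14->2, 17->3, 20->4, 21->5, 25->6, 26->7, 29->8, 31->9
Step 2: Rank sum for X: R1 = 1 + 4 + 5 + 8 = 18.
Step 3: U_X = R1 - n1(n1+1)/2 = 18 - 4*5/2 = 18 - 10 = 8.
       U_Y = n1*n2 - U_X = 20 - 8 = 12.
Step 4: No ties, so the exact null distribution of U (based on enumerating the C(9,4) = 126 equally likely rank assignments) gives the two-sided p-value.
Step 5: p-value = 0.730159; compare to alpha = 0.05. fail to reject H0.

U_X = 8, p = 0.730159, fail to reject H0 at alpha = 0.05.


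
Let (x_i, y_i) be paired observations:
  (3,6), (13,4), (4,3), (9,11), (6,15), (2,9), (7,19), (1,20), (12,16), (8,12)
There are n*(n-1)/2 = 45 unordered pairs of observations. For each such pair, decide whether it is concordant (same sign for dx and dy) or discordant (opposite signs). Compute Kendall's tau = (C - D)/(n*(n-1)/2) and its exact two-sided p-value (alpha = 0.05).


Step 1: Enumerate the 45 unordered pairs (i,j) with i<j and classify each by sign(x_j-x_i) * sign(y_j-y_i).
  (1,2):dx=+10,dy=-2->D; (1,3):dx=+1,dy=-3->D; (1,4):dx=+6,dy=+5->C; (1,5):dx=+3,dy=+9->C
  (1,6):dx=-1,dy=+3->D; (1,7):dx=+4,dy=+13->C; (1,8):dx=-2,dy=+14->D; (1,9):dx=+9,dy=+10->C
  (1,10):dx=+5,dy=+6->C; (2,3):dx=-9,dy=-1->C; (2,4):dx=-4,dy=+7->D; (2,5):dx=-7,dy=+11->D
  (2,6):dx=-11,dy=+5->D; (2,7):dx=-6,dy=+15->D; (2,8):dx=-12,dy=+16->D; (2,9):dx=-1,dy=+12->D
  (2,10):dx=-5,dy=+8->D; (3,4):dx=+5,dy=+8->C; (3,5):dx=+2,dy=+12->C; (3,6):dx=-2,dy=+6->D
  (3,7):dx=+3,dy=+16->C; (3,8):dx=-3,dy=+17->D; (3,9):dx=+8,dy=+13->C; (3,10):dx=+4,dy=+9->C
  (4,5):dx=-3,dy=+4->D; (4,6):dx=-7,dy=-2->C; (4,7):dx=-2,dy=+8->D; (4,8):dx=-8,dy=+9->D
  (4,9):dx=+3,dy=+5->C; (4,10):dx=-1,dy=+1->D; (5,6):dx=-4,dy=-6->C; (5,7):dx=+1,dy=+4->C
  (5,8):dx=-5,dy=+5->D; (5,9):dx=+6,dy=+1->C; (5,10):dx=+2,dy=-3->D; (6,7):dx=+5,dy=+10->C
  (6,8):dx=-1,dy=+11->D; (6,9):dx=+10,dy=+7->C; (6,10):dx=+6,dy=+3->C; (7,8):dx=-6,dy=+1->D
  (7,9):dx=+5,dy=-3->D; (7,10):dx=+1,dy=-7->D; (8,9):dx=+11,dy=-4->D; (8,10):dx=+7,dy=-8->D
  (9,10):dx=-4,dy=-4->C
Step 2: C = 20, D = 25, total pairs = 45.
Step 3: tau = (C - D)/(n(n-1)/2) = (20 - 25)/45 = -0.111111.
Step 4: Exact two-sided p-value (enumerate n! = 3628800 permutations of y under H0): p = 0.727490.
Step 5: alpha = 0.05. fail to reject H0.

tau_b = -0.1111 (C=20, D=25), p = 0.727490, fail to reject H0.


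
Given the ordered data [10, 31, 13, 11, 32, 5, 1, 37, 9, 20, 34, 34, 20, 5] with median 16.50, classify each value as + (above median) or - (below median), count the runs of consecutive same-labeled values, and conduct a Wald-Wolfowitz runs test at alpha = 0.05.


Step 1: Compute median = 16.50; label A = above, B = below.
Labels in order: BABBABBABAAAAB  (n_A = 7, n_B = 7)
Step 2: Count runs R = 9.
Step 3: Under H0 (random ordering), E[R] = 2*n_A*n_B/(n_A+n_B) + 1 = 2*7*7/14 + 1 = 8.0000.
        Var[R] = 2*n_A*n_B*(2*n_A*n_B - n_A - n_B) / ((n_A+n_B)^2 * (n_A+n_B-1)) = 8232/2548 = 3.2308.
        SD[R] = 1.7974.
Step 4: Continuity-corrected z = (R - 0.5 - E[R]) / SD[R] = (9 - 0.5 - 8.0000) / 1.7974 = 0.2782.
Step 5: Two-sided p-value via normal approximation = 2*(1 - Phi(|z|)) = 0.780879.
Step 6: alpha = 0.05. fail to reject H0.

R = 9, z = 0.2782, p = 0.780879, fail to reject H0.


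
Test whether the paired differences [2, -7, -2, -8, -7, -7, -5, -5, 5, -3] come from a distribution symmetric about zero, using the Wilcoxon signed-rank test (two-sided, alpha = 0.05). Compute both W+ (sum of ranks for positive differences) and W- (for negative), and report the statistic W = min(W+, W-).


Step 1: Drop any zero differences (none here) and take |d_i|.
|d| = [2, 7, 2, 8, 7, 7, 5, 5, 5, 3]
Step 2: Midrank |d_i| (ties get averaged ranks).
ranks: |2|->1.5, |7|->8, |2|->1.5, |8|->10, |7|->8, |7|->8, |5|->5, |5|->5, |5|->5, |3|->3
Step 3: Attach original signs; sum ranks with positive sign and with negative sign.
W+ = 1.5 + 5 = 6.5
W- = 8 + 1.5 + 10 + 8 + 8 + 5 + 5 + 3 = 48.5
(Check: W+ + W- = 55 should equal n(n+1)/2 = 55.)
Step 4: Test statistic W = min(W+, W-) = 6.5.
Step 5: Ties in |d|, so use the tie-corrected normal approximation.
        E[W] = n(n+1)/4 = 10*11/4 = 27.5.
        Tie groups: |d|=2 (t=2), |d|=5 (t=3), |d|=7 (t=3); sum(t^3 - t) = 54.
        Var[W] = n(n+1)(2n+1)/24 - sum(t^3-t)/48 = 2310/24 - 54/48 = 95.125.
        z = (W - E[W]) / sqrt(Var[W]) = (6.5 - 27.5) / 9.7532 = -2.1531.
        Two-sided p = 2*Phi(z) = 0.031308.
Step 6: alpha = 0.05. reject H0.

W+ = 6.5, W- = 48.5, W = min = 6.5, p = 0.031308, reject H0.


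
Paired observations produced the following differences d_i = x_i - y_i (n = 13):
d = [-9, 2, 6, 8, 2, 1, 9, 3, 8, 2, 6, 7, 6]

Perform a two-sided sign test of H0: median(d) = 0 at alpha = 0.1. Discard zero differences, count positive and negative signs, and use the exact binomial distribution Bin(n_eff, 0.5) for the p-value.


Step 1: Discard zero differences. Original n = 13; n_eff = number of nonzero differences = 13.
Nonzero differences (with sign): -9, +2, +6, +8, +2, +1, +9, +3, +8, +2, +6, +7, +6
Step 2: Count signs: positive = 12, negative = 1.
Step 3: Under H0: P(positive) = 0.5, so the number of positives S ~ Bin(13, 0.5).
Step 4: Two-sided exact p-value = sum of Bin(13,0.5) probabilities at or below the observed probability = 0.003418.
Step 5: alpha = 0.1. reject H0.

n_eff = 13, pos = 12, neg = 1, p = 0.003418, reject H0.


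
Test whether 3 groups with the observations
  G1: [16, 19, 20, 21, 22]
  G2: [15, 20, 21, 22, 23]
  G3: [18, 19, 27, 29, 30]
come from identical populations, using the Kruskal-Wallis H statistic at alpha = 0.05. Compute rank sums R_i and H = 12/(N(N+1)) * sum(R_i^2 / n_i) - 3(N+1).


Step 1: Combine all N = 15 observations and assign midranks.
sorted (value, group, rank): (15,G2,1), (16,G1,2), (18,G3,3), (19,G1,4.5), (19,G3,4.5), (20,G1,6.5), (20,G2,6.5), (21,G1,8.5), (21,G2,8.5), (22,G1,10.5), (22,G2,10.5), (23,G2,12), (27,G3,13), (29,G3,14), (30,G3,15)
Step 2: Sum ranks within each group.
R_1 = 32 (n_1 = 5)
R_2 = 38.5 (n_2 = 5)
R_3 = 49.5 (n_3 = 5)
Step 3: H = 12/(N(N+1)) * sum(R_i^2/n_i) - 3(N+1)
     = 12/(15*16) * (32^2/5 + 38.5^2/5 + 49.5^2/5) - 3*16
     = 0.050000 * 991.3 - 48
     = 1.565000.
Step 4: Ties present; correction factor C = 1 - 24/(15^3 - 15) = 0.992857. Corrected H = 1.565000 / 0.992857 = 1.576259.
Step 5: Under H0, H ~ chi^2(2); p-value = 0.454695.
Step 6: alpha = 0.05. fail to reject H0.

H = 1.5763, df = 2, p = 0.454695, fail to reject H0.


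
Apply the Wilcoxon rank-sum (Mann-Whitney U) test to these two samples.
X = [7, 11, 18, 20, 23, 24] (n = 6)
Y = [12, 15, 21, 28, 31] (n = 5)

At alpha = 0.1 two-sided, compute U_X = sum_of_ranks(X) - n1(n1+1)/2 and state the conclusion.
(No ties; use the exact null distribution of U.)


Step 1: Combine and sort all 11 observations; assign midranks.
sorted (value, group): (7,X), (11,X), (12,Y), (15,Y), (18,X), (20,X), (21,Y), (23,X), (24,X), (28,Y), (31,Y)
ranks: 7->1, 11->2, 12->3, 15->4, 18->5, 20->6, 21->7, 23->8, 24->9, 28->10, 31->11
Step 2: Rank sum for X: R1 = 1 + 2 + 5 + 6 + 8 + 9 = 31.
Step 3: U_X = R1 - n1(n1+1)/2 = 31 - 6*7/2 = 31 - 21 = 10.
       U_Y = n1*n2 - U_X = 30 - 10 = 20.
Step 4: No ties, so the exact null distribution of U (based on enumerating the C(11,6) = 462 equally likely rank assignments) gives the two-sided p-value.
Step 5: p-value = 0.428571; compare to alpha = 0.1. fail to reject H0.

U_X = 10, p = 0.428571, fail to reject H0 at alpha = 0.1.


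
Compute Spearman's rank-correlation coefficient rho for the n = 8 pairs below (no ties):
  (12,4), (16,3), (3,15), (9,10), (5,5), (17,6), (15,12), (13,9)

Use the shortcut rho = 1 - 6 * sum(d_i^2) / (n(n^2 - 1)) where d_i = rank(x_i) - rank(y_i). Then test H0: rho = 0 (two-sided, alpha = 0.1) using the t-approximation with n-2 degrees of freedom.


Step 1: Rank x and y separately (midranks; no ties here).
rank(x): 12->4, 16->7, 3->1, 9->3, 5->2, 17->8, 15->6, 13->5
rank(y): 4->2, 3->1, 15->8, 10->6, 5->3, 6->4, 12->7, 9->5
Step 2: d_i = R_x(i) - R_y(i); compute d_i^2.
  (4-2)^2=4, (7-1)^2=36, (1-8)^2=49, (3-6)^2=9, (2-3)^2=1, (8-4)^2=16, (6-7)^2=1, (5-5)^2=0
sum(d^2) = 116.
Step 3: rho = 1 - 6*116 / (8*(8^2 - 1)) = 1 - 696/504 = -0.380952.
Step 4: Under H0, t = rho * sqrt((n-2)/(1-rho^2)) = -1.0092 ~ t(6).
Step 5: Two-sided p-value from the t-distribution with 6 df = 0.351813.
Step 6: alpha = 0.1. fail to reject H0.

rho = -0.3810, p = 0.351813, fail to reject H0 at alpha = 0.1.


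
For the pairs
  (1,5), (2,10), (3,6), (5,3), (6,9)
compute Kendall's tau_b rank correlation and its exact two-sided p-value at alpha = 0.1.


Step 1: Enumerate the 10 unordered pairs (i,j) with i<j and classify each by sign(x_j-x_i) * sign(y_j-y_i).
  (1,2):dx=+1,dy=+5->C; (1,3):dx=+2,dy=+1->C; (1,4):dx=+4,dy=-2->D; (1,5):dx=+5,dy=+4->C
  (2,3):dx=+1,dy=-4->D; (2,4):dx=+3,dy=-7->D; (2,5):dx=+4,dy=-1->D; (3,4):dx=+2,dy=-3->D
  (3,5):dx=+3,dy=+3->C; (4,5):dx=+1,dy=+6->C
Step 2: C = 5, D = 5, total pairs = 10.
Step 3: tau = (C - D)/(n(n-1)/2) = (5 - 5)/10 = 0.000000.
Step 4: Exact two-sided p-value (enumerate n! = 120 permutations of y under H0): p = 1.000000.
Step 5: alpha = 0.1. fail to reject H0.

tau_b = 0.0000 (C=5, D=5), p = 1.000000, fail to reject H0.


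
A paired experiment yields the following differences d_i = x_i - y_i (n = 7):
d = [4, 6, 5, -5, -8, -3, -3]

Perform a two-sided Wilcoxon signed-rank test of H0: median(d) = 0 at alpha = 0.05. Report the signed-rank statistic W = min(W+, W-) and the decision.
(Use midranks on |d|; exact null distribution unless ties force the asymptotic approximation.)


Step 1: Drop any zero differences (none here) and take |d_i|.
|d| = [4, 6, 5, 5, 8, 3, 3]
Step 2: Midrank |d_i| (ties get averaged ranks).
ranks: |4|->3, |6|->6, |5|->4.5, |5|->4.5, |8|->7, |3|->1.5, |3|->1.5
Step 3: Attach original signs; sum ranks with positive sign and with negative sign.
W+ = 3 + 6 + 4.5 = 13.5
W- = 4.5 + 7 + 1.5 + 1.5 = 14.5
(Check: W+ + W- = 28 should equal n(n+1)/2 = 28.)
Step 4: Test statistic W = min(W+, W-) = 13.5.
Step 5: Ties in |d|, so use the tie-corrected normal approximation.
        E[W] = n(n+1)/4 = 7*8/4 = 14.
        Tie groups: |d|=3 (t=2), |d|=5 (t=2); sum(t^3 - t) = 12.
        Var[W] = n(n+1)(2n+1)/24 - sum(t^3-t)/48 = 840/24 - 12/48 = 34.75.
        z = (W - E[W]) / sqrt(Var[W]) = (13.5 - 14) / 5.8949 = -0.0848.
        Two-sided p = 2*Phi(z) = 0.932405.
Step 6: alpha = 0.05. fail to reject H0.

W+ = 13.5, W- = 14.5, W = min = 13.5, p = 0.932405, fail to reject H0.


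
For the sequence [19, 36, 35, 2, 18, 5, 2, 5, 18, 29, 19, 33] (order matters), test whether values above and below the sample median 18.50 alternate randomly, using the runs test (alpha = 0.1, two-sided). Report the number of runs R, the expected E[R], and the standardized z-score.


Step 1: Compute median = 18.50; label A = above, B = below.
Labels in order: AAABBBBBBAAA  (n_A = 6, n_B = 6)
Step 2: Count runs R = 3.
Step 3: Under H0 (random ordering), E[R] = 2*n_A*n_B/(n_A+n_B) + 1 = 2*6*6/12 + 1 = 7.0000.
        Var[R] = 2*n_A*n_B*(2*n_A*n_B - n_A - n_B) / ((n_A+n_B)^2 * (n_A+n_B-1)) = 4320/1584 = 2.7273.
        SD[R] = 1.6514.
Step 4: Continuity-corrected z = (R + 0.5 - E[R]) / SD[R] = (3 + 0.5 - 7.0000) / 1.6514 = -2.1194.
Step 5: Two-sided p-value via normal approximation = 2*(1 - Phi(|z|)) = 0.034060.
Step 6: alpha = 0.1. reject H0.

R = 3, z = -2.1194, p = 0.034060, reject H0.


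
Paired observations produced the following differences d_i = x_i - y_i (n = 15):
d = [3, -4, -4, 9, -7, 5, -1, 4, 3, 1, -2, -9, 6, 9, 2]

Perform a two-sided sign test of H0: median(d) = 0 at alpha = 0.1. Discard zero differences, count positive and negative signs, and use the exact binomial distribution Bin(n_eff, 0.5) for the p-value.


Step 1: Discard zero differences. Original n = 15; n_eff = number of nonzero differences = 15.
Nonzero differences (with sign): +3, -4, -4, +9, -7, +5, -1, +4, +3, +1, -2, -9, +6, +9, +2
Step 2: Count signs: positive = 9, negative = 6.
Step 3: Under H0: P(positive) = 0.5, so the number of positives S ~ Bin(15, 0.5).
Step 4: Two-sided exact p-value = sum of Bin(15,0.5) probabilities at or below the observed probability = 0.607239.
Step 5: alpha = 0.1. fail to reject H0.

n_eff = 15, pos = 9, neg = 6, p = 0.607239, fail to reject H0.


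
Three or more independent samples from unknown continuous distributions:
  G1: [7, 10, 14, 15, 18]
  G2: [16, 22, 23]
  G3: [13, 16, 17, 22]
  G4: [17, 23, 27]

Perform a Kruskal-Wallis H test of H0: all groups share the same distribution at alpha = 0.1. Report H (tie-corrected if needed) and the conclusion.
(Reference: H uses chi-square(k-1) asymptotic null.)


Step 1: Combine all N = 15 observations and assign midranks.
sorted (value, group, rank): (7,G1,1), (10,G1,2), (13,G3,3), (14,G1,4), (15,G1,5), (16,G2,6.5), (16,G3,6.5), (17,G3,8.5), (17,G4,8.5), (18,G1,10), (22,G2,11.5), (22,G3,11.5), (23,G2,13.5), (23,G4,13.5), (27,G4,15)
Step 2: Sum ranks within each group.
R_1 = 22 (n_1 = 5)
R_2 = 31.5 (n_2 = 3)
R_3 = 29.5 (n_3 = 4)
R_4 = 37 (n_4 = 3)
Step 3: H = 12/(N(N+1)) * sum(R_i^2/n_i) - 3(N+1)
     = 12/(15*16) * (22^2/5 + 31.5^2/3 + 29.5^2/4 + 37^2/3) - 3*16
     = 0.050000 * 1101.45 - 48
     = 7.072292.
Step 4: Ties present; correction factor C = 1 - 24/(15^3 - 15) = 0.992857. Corrected H = 7.072292 / 0.992857 = 7.123171.
Step 5: Under H0, H ~ chi^2(3); p-value = 0.068074.
Step 6: alpha = 0.1. reject H0.

H = 7.1232, df = 3, p = 0.068074, reject H0.


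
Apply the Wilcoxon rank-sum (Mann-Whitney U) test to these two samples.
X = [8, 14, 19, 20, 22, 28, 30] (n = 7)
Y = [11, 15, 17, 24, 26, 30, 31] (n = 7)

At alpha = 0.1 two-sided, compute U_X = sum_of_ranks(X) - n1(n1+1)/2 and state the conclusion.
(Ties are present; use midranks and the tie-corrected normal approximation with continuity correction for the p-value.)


Step 1: Combine and sort all 14 observations; assign midranks.
sorted (value, group): (8,X), (11,Y), (14,X), (15,Y), (17,Y), (19,X), (20,X), (22,X), (24,Y), (26,Y), (28,X), (30,X), (30,Y), (31,Y)
ranks: 8->1, 11->2, 14->3, 15->4, 17->5, 19->6, 20->7, 22->8, 24->9, 26->10, 28->11, 30->12.5, 30->12.5, 31->14
Step 2: Rank sum for X: R1 = 1 + 3 + 6 + 7 + 8 + 11 + 12.5 = 48.5.
Step 3: U_X = R1 - n1(n1+1)/2 = 48.5 - 7*8/2 = 48.5 - 28 = 20.5.
       U_Y = n1*n2 - U_X = 49 - 20.5 = 28.5.
Step 4: Ties are present, so use the tie-corrected normal approximation (with continuity correction) for the p-value.
Step 5: p-value = 0.654365; compare to alpha = 0.1. fail to reject H0.

U_X = 20.5, p = 0.654365, fail to reject H0 at alpha = 0.1.


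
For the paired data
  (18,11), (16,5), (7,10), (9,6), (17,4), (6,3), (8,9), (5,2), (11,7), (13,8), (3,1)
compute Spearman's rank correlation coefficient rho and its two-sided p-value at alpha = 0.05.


Step 1: Rank x and y separately (midranks; no ties here).
rank(x): 18->11, 16->9, 7->4, 9->6, 17->10, 6->3, 8->5, 5->2, 11->7, 13->8, 3->1
rank(y): 11->11, 5->5, 10->10, 6->6, 4->4, 3->3, 9->9, 2->2, 7->7, 8->8, 1->1
Step 2: d_i = R_x(i) - R_y(i); compute d_i^2.
  (11-11)^2=0, (9-5)^2=16, (4-10)^2=36, (6-6)^2=0, (10-4)^2=36, (3-3)^2=0, (5-9)^2=16, (2-2)^2=0, (7-7)^2=0, (8-8)^2=0, (1-1)^2=0
sum(d^2) = 104.
Step 3: rho = 1 - 6*104 / (11*(11^2 - 1)) = 1 - 624/1320 = 0.527273.
Step 4: Under H0, t = rho * sqrt((n-2)/(1-rho^2)) = 1.8616 ~ t(9).
Step 5: Two-sided p-value from the t-distribution with 9 df = 0.095565.
Step 6: alpha = 0.05. fail to reject H0.

rho = 0.5273, p = 0.095565, fail to reject H0 at alpha = 0.05.


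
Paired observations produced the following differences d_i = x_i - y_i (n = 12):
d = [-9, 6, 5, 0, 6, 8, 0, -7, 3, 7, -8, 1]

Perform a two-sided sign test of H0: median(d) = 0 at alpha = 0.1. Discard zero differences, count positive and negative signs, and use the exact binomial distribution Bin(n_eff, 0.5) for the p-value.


Step 1: Discard zero differences. Original n = 12; n_eff = number of nonzero differences = 10.
Nonzero differences (with sign): -9, +6, +5, +6, +8, -7, +3, +7, -8, +1
Step 2: Count signs: positive = 7, negative = 3.
Step 3: Under H0: P(positive) = 0.5, so the number of positives S ~ Bin(10, 0.5).
Step 4: Two-sided exact p-value = sum of Bin(10,0.5) probabilities at or below the observed probability = 0.343750.
Step 5: alpha = 0.1. fail to reject H0.

n_eff = 10, pos = 7, neg = 3, p = 0.343750, fail to reject H0.


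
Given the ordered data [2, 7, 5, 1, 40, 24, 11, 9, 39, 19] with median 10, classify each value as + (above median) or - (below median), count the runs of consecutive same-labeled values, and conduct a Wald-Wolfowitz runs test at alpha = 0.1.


Step 1: Compute median = 10; label A = above, B = below.
Labels in order: BBBBAAABAA  (n_A = 5, n_B = 5)
Step 2: Count runs R = 4.
Step 3: Under H0 (random ordering), E[R] = 2*n_A*n_B/(n_A+n_B) + 1 = 2*5*5/10 + 1 = 6.0000.
        Var[R] = 2*n_A*n_B*(2*n_A*n_B - n_A - n_B) / ((n_A+n_B)^2 * (n_A+n_B-1)) = 2000/900 = 2.2222.
        SD[R] = 1.4907.
Step 4: Continuity-corrected z = (R + 0.5 - E[R]) / SD[R] = (4 + 0.5 - 6.0000) / 1.4907 = -1.0062.
Step 5: Two-sided p-value via normal approximation = 2*(1 - Phi(|z|)) = 0.314305.
Step 6: alpha = 0.1. fail to reject H0.

R = 4, z = -1.0062, p = 0.314305, fail to reject H0.


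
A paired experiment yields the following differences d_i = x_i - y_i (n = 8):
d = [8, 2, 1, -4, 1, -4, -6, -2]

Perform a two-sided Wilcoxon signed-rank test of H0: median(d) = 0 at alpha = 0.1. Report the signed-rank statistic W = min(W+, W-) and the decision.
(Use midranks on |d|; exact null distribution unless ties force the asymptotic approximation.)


Step 1: Drop any zero differences (none here) and take |d_i|.
|d| = [8, 2, 1, 4, 1, 4, 6, 2]
Step 2: Midrank |d_i| (ties get averaged ranks).
ranks: |8|->8, |2|->3.5, |1|->1.5, |4|->5.5, |1|->1.5, |4|->5.5, |6|->7, |2|->3.5
Step 3: Attach original signs; sum ranks with positive sign and with negative sign.
W+ = 8 + 3.5 + 1.5 + 1.5 = 14.5
W- = 5.5 + 5.5 + 7 + 3.5 = 21.5
(Check: W+ + W- = 36 should equal n(n+1)/2 = 36.)
Step 4: Test statistic W = min(W+, W-) = 14.5.
Step 5: Ties in |d|, so use the tie-corrected normal approximation.
        E[W] = n(n+1)/4 = 8*9/4 = 18.
        Tie groups: |d|=1 (t=2), |d|=2 (t=2), |d|=4 (t=2); sum(t^3 - t) = 18.
        Var[W] = n(n+1)(2n+1)/24 - sum(t^3-t)/48 = 1224/24 - 18/48 = 50.625.
        z = (W - E[W]) / sqrt(Var[W]) = (14.5 - 18) / 7.1151 = -0.4919.
        Two-sided p = 2*Phi(z) = 0.622783.
Step 6: alpha = 0.1. fail to reject H0.

W+ = 14.5, W- = 21.5, W = min = 14.5, p = 0.622783, fail to reject H0.


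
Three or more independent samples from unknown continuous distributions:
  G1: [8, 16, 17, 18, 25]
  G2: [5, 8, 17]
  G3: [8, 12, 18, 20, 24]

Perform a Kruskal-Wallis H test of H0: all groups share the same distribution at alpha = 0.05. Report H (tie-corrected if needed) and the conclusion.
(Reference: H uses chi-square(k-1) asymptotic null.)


Step 1: Combine all N = 13 observations and assign midranks.
sorted (value, group, rank): (5,G2,1), (8,G1,3), (8,G2,3), (8,G3,3), (12,G3,5), (16,G1,6), (17,G1,7.5), (17,G2,7.5), (18,G1,9.5), (18,G3,9.5), (20,G3,11), (24,G3,12), (25,G1,13)
Step 2: Sum ranks within each group.
R_1 = 39 (n_1 = 5)
R_2 = 11.5 (n_2 = 3)
R_3 = 40.5 (n_3 = 5)
Step 3: H = 12/(N(N+1)) * sum(R_i^2/n_i) - 3(N+1)
     = 12/(13*14) * (39^2/5 + 11.5^2/3 + 40.5^2/5) - 3*14
     = 0.065934 * 676.333 - 42
     = 2.593407.
Step 4: Ties present; correction factor C = 1 - 36/(13^3 - 13) = 0.983516. Corrected H = 2.593407 / 0.983516 = 2.636872.
Step 5: Under H0, H ~ chi^2(2); p-value = 0.267553.
Step 6: alpha = 0.05. fail to reject H0.

H = 2.6369, df = 2, p = 0.267553, fail to reject H0.


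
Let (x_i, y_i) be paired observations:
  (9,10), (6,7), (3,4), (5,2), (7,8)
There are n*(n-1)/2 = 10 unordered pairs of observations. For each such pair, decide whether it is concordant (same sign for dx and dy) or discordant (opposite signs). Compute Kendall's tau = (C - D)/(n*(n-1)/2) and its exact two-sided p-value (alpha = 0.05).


Step 1: Enumerate the 10 unordered pairs (i,j) with i<j and classify each by sign(x_j-x_i) * sign(y_j-y_i).
  (1,2):dx=-3,dy=-3->C; (1,3):dx=-6,dy=-6->C; (1,4):dx=-4,dy=-8->C; (1,5):dx=-2,dy=-2->C
  (2,3):dx=-3,dy=-3->C; (2,4):dx=-1,dy=-5->C; (2,5):dx=+1,dy=+1->C; (3,4):dx=+2,dy=-2->D
  (3,5):dx=+4,dy=+4->C; (4,5):dx=+2,dy=+6->C
Step 2: C = 9, D = 1, total pairs = 10.
Step 3: tau = (C - D)/(n(n-1)/2) = (9 - 1)/10 = 0.800000.
Step 4: Exact two-sided p-value (enumerate n! = 120 permutations of y under H0): p = 0.083333.
Step 5: alpha = 0.05. fail to reject H0.

tau_b = 0.8000 (C=9, D=1), p = 0.083333, fail to reject H0.


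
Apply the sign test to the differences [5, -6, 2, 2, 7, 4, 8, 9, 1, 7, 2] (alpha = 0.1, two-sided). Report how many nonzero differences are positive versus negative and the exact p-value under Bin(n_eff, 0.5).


Step 1: Discard zero differences. Original n = 11; n_eff = number of nonzero differences = 11.
Nonzero differences (with sign): +5, -6, +2, +2, +7, +4, +8, +9, +1, +7, +2
Step 2: Count signs: positive = 10, negative = 1.
Step 3: Under H0: P(positive) = 0.5, so the number of positives S ~ Bin(11, 0.5).
Step 4: Two-sided exact p-value = sum of Bin(11,0.5) probabilities at or below the observed probability = 0.011719.
Step 5: alpha = 0.1. reject H0.

n_eff = 11, pos = 10, neg = 1, p = 0.011719, reject H0.


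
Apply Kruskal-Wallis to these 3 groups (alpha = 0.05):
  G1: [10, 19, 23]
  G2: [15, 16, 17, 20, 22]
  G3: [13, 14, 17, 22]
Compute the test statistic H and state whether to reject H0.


Step 1: Combine all N = 12 observations and assign midranks.
sorted (value, group, rank): (10,G1,1), (13,G3,2), (14,G3,3), (15,G2,4), (16,G2,5), (17,G2,6.5), (17,G3,6.5), (19,G1,8), (20,G2,9), (22,G2,10.5), (22,G3,10.5), (23,G1,12)
Step 2: Sum ranks within each group.
R_1 = 21 (n_1 = 3)
R_2 = 35 (n_2 = 5)
R_3 = 22 (n_3 = 4)
Step 3: H = 12/(N(N+1)) * sum(R_i^2/n_i) - 3(N+1)
     = 12/(12*13) * (21^2/3 + 35^2/5 + 22^2/4) - 3*13
     = 0.076923 * 513 - 39
     = 0.461538.
Step 4: Ties present; correction factor C = 1 - 12/(12^3 - 12) = 0.993007. Corrected H = 0.461538 / 0.993007 = 0.464789.
Step 5: Under H0, H ~ chi^2(2); p-value = 0.792633.
Step 6: alpha = 0.05. fail to reject H0.

H = 0.4648, df = 2, p = 0.792633, fail to reject H0.


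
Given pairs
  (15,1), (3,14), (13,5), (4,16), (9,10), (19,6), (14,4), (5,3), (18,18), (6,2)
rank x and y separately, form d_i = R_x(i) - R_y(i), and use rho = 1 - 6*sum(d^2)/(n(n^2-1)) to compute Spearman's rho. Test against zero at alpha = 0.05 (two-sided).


Step 1: Rank x and y separately (midranks; no ties here).
rank(x): 15->8, 3->1, 13->6, 4->2, 9->5, 19->10, 14->7, 5->3, 18->9, 6->4
rank(y): 1->1, 14->8, 5->5, 16->9, 10->7, 6->6, 4->4, 3->3, 18->10, 2->2
Step 2: d_i = R_x(i) - R_y(i); compute d_i^2.
  (8-1)^2=49, (1-8)^2=49, (6-5)^2=1, (2-9)^2=49, (5-7)^2=4, (10-6)^2=16, (7-4)^2=9, (3-3)^2=0, (9-10)^2=1, (4-2)^2=4
sum(d^2) = 182.
Step 3: rho = 1 - 6*182 / (10*(10^2 - 1)) = 1 - 1092/990 = -0.103030.
Step 4: Under H0, t = rho * sqrt((n-2)/(1-rho^2)) = -0.2930 ~ t(8).
Step 5: Two-sided p-value from the t-distribution with 8 df = 0.776998.
Step 6: alpha = 0.05. fail to reject H0.

rho = -0.1030, p = 0.776998, fail to reject H0 at alpha = 0.05.


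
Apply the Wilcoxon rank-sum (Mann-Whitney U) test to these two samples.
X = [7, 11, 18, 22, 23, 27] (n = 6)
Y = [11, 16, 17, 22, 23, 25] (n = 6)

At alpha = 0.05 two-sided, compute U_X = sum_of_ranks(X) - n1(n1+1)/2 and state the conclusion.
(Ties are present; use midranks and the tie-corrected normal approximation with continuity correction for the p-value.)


Step 1: Combine and sort all 12 observations; assign midranks.
sorted (value, group): (7,X), (11,X), (11,Y), (16,Y), (17,Y), (18,X), (22,X), (22,Y), (23,X), (23,Y), (25,Y), (27,X)
ranks: 7->1, 11->2.5, 11->2.5, 16->4, 17->5, 18->6, 22->7.5, 22->7.5, 23->9.5, 23->9.5, 25->11, 27->12
Step 2: Rank sum for X: R1 = 1 + 2.5 + 6 + 7.5 + 9.5 + 12 = 38.5.
Step 3: U_X = R1 - n1(n1+1)/2 = 38.5 - 6*7/2 = 38.5 - 21 = 17.5.
       U_Y = n1*n2 - U_X = 36 - 17.5 = 18.5.
Step 4: Ties are present, so use the tie-corrected normal approximation (with continuity correction) for the p-value.
Step 5: p-value = 1.000000; compare to alpha = 0.05. fail to reject H0.

U_X = 17.5, p = 1.000000, fail to reject H0 at alpha = 0.05.


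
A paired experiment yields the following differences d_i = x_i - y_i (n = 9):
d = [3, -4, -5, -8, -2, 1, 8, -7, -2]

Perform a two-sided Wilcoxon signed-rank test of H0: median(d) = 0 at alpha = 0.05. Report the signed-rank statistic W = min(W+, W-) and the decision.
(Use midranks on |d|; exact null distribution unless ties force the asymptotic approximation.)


Step 1: Drop any zero differences (none here) and take |d_i|.
|d| = [3, 4, 5, 8, 2, 1, 8, 7, 2]
Step 2: Midrank |d_i| (ties get averaged ranks).
ranks: |3|->4, |4|->5, |5|->6, |8|->8.5, |2|->2.5, |1|->1, |8|->8.5, |7|->7, |2|->2.5
Step 3: Attach original signs; sum ranks with positive sign and with negative sign.
W+ = 4 + 1 + 8.5 = 13.5
W- = 5 + 6 + 8.5 + 2.5 + 7 + 2.5 = 31.5
(Check: W+ + W- = 45 should equal n(n+1)/2 = 45.)
Step 4: Test statistic W = min(W+, W-) = 13.5.
Step 5: Ties in |d|, so use the tie-corrected normal approximation.
        E[W] = n(n+1)/4 = 9*10/4 = 22.5.
        Tie groups: |d|=2 (t=2), |d|=8 (t=2); sum(t^3 - t) = 12.
        Var[W] = n(n+1)(2n+1)/24 - sum(t^3-t)/48 = 1710/24 - 12/48 = 71.
        z = (W - E[W]) / sqrt(Var[W]) = (13.5 - 22.5) / 8.4261 = -1.0681.
        Two-sided p = 2*Phi(z) = 0.285474.
Step 6: alpha = 0.05. fail to reject H0.

W+ = 13.5, W- = 31.5, W = min = 13.5, p = 0.285474, fail to reject H0.


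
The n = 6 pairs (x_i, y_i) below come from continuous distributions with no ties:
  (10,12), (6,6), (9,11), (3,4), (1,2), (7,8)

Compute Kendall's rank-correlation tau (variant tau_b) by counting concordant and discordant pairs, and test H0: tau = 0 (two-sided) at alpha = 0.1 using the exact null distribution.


Step 1: Enumerate the 15 unordered pairs (i,j) with i<j and classify each by sign(x_j-x_i) * sign(y_j-y_i).
  (1,2):dx=-4,dy=-6->C; (1,3):dx=-1,dy=-1->C; (1,4):dx=-7,dy=-8->C; (1,5):dx=-9,dy=-10->C
  (1,6):dx=-3,dy=-4->C; (2,3):dx=+3,dy=+5->C; (2,4):dx=-3,dy=-2->C; (2,5):dx=-5,dy=-4->C
  (2,6):dx=+1,dy=+2->C; (3,4):dx=-6,dy=-7->C; (3,5):dx=-8,dy=-9->C; (3,6):dx=-2,dy=-3->C
  (4,5):dx=-2,dy=-2->C; (4,6):dx=+4,dy=+4->C; (5,6):dx=+6,dy=+6->C
Step 2: C = 15, D = 0, total pairs = 15.
Step 3: tau = (C - D)/(n(n-1)/2) = (15 - 0)/15 = 1.000000.
Step 4: Exact two-sided p-value (enumerate n! = 720 permutations of y under H0): p = 0.002778.
Step 5: alpha = 0.1. reject H0.

tau_b = 1.0000 (C=15, D=0), p = 0.002778, reject H0.


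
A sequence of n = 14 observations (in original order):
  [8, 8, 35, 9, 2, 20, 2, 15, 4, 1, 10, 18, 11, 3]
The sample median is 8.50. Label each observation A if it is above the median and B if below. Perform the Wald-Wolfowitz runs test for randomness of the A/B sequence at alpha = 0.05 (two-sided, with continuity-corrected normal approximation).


Step 1: Compute median = 8.50; label A = above, B = below.
Labels in order: BBAABABABBAAAB  (n_A = 7, n_B = 7)
Step 2: Count runs R = 9.
Step 3: Under H0 (random ordering), E[R] = 2*n_A*n_B/(n_A+n_B) + 1 = 2*7*7/14 + 1 = 8.0000.
        Var[R] = 2*n_A*n_B*(2*n_A*n_B - n_A - n_B) / ((n_A+n_B)^2 * (n_A+n_B-1)) = 8232/2548 = 3.2308.
        SD[R] = 1.7974.
Step 4: Continuity-corrected z = (R - 0.5 - E[R]) / SD[R] = (9 - 0.5 - 8.0000) / 1.7974 = 0.2782.
Step 5: Two-sided p-value via normal approximation = 2*(1 - Phi(|z|)) = 0.780879.
Step 6: alpha = 0.05. fail to reject H0.

R = 9, z = 0.2782, p = 0.780879, fail to reject H0.


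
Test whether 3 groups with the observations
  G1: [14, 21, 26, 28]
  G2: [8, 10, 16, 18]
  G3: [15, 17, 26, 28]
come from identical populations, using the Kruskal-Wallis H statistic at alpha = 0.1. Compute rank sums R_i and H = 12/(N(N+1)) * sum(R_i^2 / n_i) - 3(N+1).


Step 1: Combine all N = 12 observations and assign midranks.
sorted (value, group, rank): (8,G2,1), (10,G2,2), (14,G1,3), (15,G3,4), (16,G2,5), (17,G3,6), (18,G2,7), (21,G1,8), (26,G1,9.5), (26,G3,9.5), (28,G1,11.5), (28,G3,11.5)
Step 2: Sum ranks within each group.
R_1 = 32 (n_1 = 4)
R_2 = 15 (n_2 = 4)
R_3 = 31 (n_3 = 4)
Step 3: H = 12/(N(N+1)) * sum(R_i^2/n_i) - 3(N+1)
     = 12/(12*13) * (32^2/4 + 15^2/4 + 31^2/4) - 3*13
     = 0.076923 * 552.5 - 39
     = 3.500000.
Step 4: Ties present; correction factor C = 1 - 12/(12^3 - 12) = 0.993007. Corrected H = 3.500000 / 0.993007 = 3.524648.
Step 5: Under H0, H ~ chi^2(2); p-value = 0.171646.
Step 6: alpha = 0.1. fail to reject H0.

H = 3.5246, df = 2, p = 0.171646, fail to reject H0.


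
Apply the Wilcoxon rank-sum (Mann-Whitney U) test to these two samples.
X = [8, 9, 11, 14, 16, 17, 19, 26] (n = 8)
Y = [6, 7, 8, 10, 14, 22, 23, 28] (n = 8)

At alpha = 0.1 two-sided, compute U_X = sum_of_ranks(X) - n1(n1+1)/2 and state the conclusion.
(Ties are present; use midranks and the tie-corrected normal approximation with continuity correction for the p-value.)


Step 1: Combine and sort all 16 observations; assign midranks.
sorted (value, group): (6,Y), (7,Y), (8,X), (8,Y), (9,X), (10,Y), (11,X), (14,X), (14,Y), (16,X), (17,X), (19,X), (22,Y), (23,Y), (26,X), (28,Y)
ranks: 6->1, 7->2, 8->3.5, 8->3.5, 9->5, 10->6, 11->7, 14->8.5, 14->8.5, 16->10, 17->11, 19->12, 22->13, 23->14, 26->15, 28->16
Step 2: Rank sum for X: R1 = 3.5 + 5 + 7 + 8.5 + 10 + 11 + 12 + 15 = 72.
Step 3: U_X = R1 - n1(n1+1)/2 = 72 - 8*9/2 = 72 - 36 = 36.
       U_Y = n1*n2 - U_X = 64 - 36 = 28.
Step 4: Ties are present, so use the tie-corrected normal approximation (with continuity correction) for the p-value.
Step 5: p-value = 0.712787; compare to alpha = 0.1. fail to reject H0.

U_X = 36, p = 0.712787, fail to reject H0 at alpha = 0.1.


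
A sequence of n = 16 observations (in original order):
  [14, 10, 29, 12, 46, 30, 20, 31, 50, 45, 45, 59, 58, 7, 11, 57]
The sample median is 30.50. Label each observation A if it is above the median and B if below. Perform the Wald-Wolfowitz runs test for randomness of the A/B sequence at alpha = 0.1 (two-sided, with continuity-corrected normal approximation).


Step 1: Compute median = 30.50; label A = above, B = below.
Labels in order: BBBBABBAAAAAABBA  (n_A = 8, n_B = 8)
Step 2: Count runs R = 6.
Step 3: Under H0 (random ordering), E[R] = 2*n_A*n_B/(n_A+n_B) + 1 = 2*8*8/16 + 1 = 9.0000.
        Var[R] = 2*n_A*n_B*(2*n_A*n_B - n_A - n_B) / ((n_A+n_B)^2 * (n_A+n_B-1)) = 14336/3840 = 3.7333.
        SD[R] = 1.9322.
Step 4: Continuity-corrected z = (R + 0.5 - E[R]) / SD[R] = (6 + 0.5 - 9.0000) / 1.9322 = -1.2939.
Step 5: Two-sided p-value via normal approximation = 2*(1 - Phi(|z|)) = 0.195709.
Step 6: alpha = 0.1. fail to reject H0.

R = 6, z = -1.2939, p = 0.195709, fail to reject H0.


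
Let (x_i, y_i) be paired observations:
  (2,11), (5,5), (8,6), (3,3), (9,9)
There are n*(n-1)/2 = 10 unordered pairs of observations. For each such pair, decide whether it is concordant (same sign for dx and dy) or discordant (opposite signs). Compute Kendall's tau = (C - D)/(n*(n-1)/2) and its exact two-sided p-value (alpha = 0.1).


Step 1: Enumerate the 10 unordered pairs (i,j) with i<j and classify each by sign(x_j-x_i) * sign(y_j-y_i).
  (1,2):dx=+3,dy=-6->D; (1,3):dx=+6,dy=-5->D; (1,4):dx=+1,dy=-8->D; (1,5):dx=+7,dy=-2->D
  (2,3):dx=+3,dy=+1->C; (2,4):dx=-2,dy=-2->C; (2,5):dx=+4,dy=+4->C; (3,4):dx=-5,dy=-3->C
  (3,5):dx=+1,dy=+3->C; (4,5):dx=+6,dy=+6->C
Step 2: C = 6, D = 4, total pairs = 10.
Step 3: tau = (C - D)/(n(n-1)/2) = (6 - 4)/10 = 0.200000.
Step 4: Exact two-sided p-value (enumerate n! = 120 permutations of y under H0): p = 0.816667.
Step 5: alpha = 0.1. fail to reject H0.

tau_b = 0.2000 (C=6, D=4), p = 0.816667, fail to reject H0.


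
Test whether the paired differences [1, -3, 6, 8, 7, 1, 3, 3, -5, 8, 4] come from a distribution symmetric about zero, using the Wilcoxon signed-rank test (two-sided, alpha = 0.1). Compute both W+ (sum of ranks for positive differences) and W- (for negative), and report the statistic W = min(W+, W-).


Step 1: Drop any zero differences (none here) and take |d_i|.
|d| = [1, 3, 6, 8, 7, 1, 3, 3, 5, 8, 4]
Step 2: Midrank |d_i| (ties get averaged ranks).
ranks: |1|->1.5, |3|->4, |6|->8, |8|->10.5, |7|->9, |1|->1.5, |3|->4, |3|->4, |5|->7, |8|->10.5, |4|->6
Step 3: Attach original signs; sum ranks with positive sign and with negative sign.
W+ = 1.5 + 8 + 10.5 + 9 + 1.5 + 4 + 4 + 10.5 + 6 = 55
W- = 4 + 7 = 11
(Check: W+ + W- = 66 should equal n(n+1)/2 = 66.)
Step 4: Test statistic W = min(W+, W-) = 11.
Step 5: Ties in |d|, so use the tie-corrected normal approximation.
        E[W] = n(n+1)/4 = 11*12/4 = 33.
        Tie groups: |d|=1 (t=2), |d|=3 (t=3), |d|=8 (t=2); sum(t^3 - t) = 36.
        Var[W] = n(n+1)(2n+1)/24 - sum(t^3-t)/48 = 3036/24 - 36/48 = 125.75.
        z = (W - E[W]) / sqrt(Var[W]) = (11 - 33) / 11.2138 = -1.9619.
        Two-sided p = 2*Phi(z) = 0.049778.
Step 6: alpha = 0.1. reject H0.

W+ = 55, W- = 11, W = min = 11, p = 0.049778, reject H0.


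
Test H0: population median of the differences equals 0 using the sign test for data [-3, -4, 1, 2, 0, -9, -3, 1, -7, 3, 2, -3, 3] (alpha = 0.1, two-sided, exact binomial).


Step 1: Discard zero differences. Original n = 13; n_eff = number of nonzero differences = 12.
Nonzero differences (with sign): -3, -4, +1, +2, -9, -3, +1, -7, +3, +2, -3, +3
Step 2: Count signs: positive = 6, negative = 6.
Step 3: Under H0: P(positive) = 0.5, so the number of positives S ~ Bin(12, 0.5).
Step 4: Two-sided exact p-value = sum of Bin(12,0.5) probabilities at or below the observed probability = 1.000000.
Step 5: alpha = 0.1. fail to reject H0.

n_eff = 12, pos = 6, neg = 6, p = 1.000000, fail to reject H0.


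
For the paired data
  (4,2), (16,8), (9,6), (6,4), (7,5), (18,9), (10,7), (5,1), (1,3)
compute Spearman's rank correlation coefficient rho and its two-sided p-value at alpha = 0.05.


Step 1: Rank x and y separately (midranks; no ties here).
rank(x): 4->2, 16->8, 9->6, 6->4, 7->5, 18->9, 10->7, 5->3, 1->1
rank(y): 2->2, 8->8, 6->6, 4->4, 5->5, 9->9, 7->7, 1->1, 3->3
Step 2: d_i = R_x(i) - R_y(i); compute d_i^2.
  (2-2)^2=0, (8-8)^2=0, (6-6)^2=0, (4-4)^2=0, (5-5)^2=0, (9-9)^2=0, (7-7)^2=0, (3-1)^2=4, (1-3)^2=4
sum(d^2) = 8.
Step 3: rho = 1 - 6*8 / (9*(9^2 - 1)) = 1 - 48/720 = 0.933333.
Step 4: Under H0, t = rho * sqrt((n-2)/(1-rho^2)) = 6.8783 ~ t(7).
Step 5: Two-sided p-value from the t-distribution with 7 df = 0.000236.
Step 6: alpha = 0.05. reject H0.

rho = 0.9333, p = 0.000236, reject H0 at alpha = 0.05.


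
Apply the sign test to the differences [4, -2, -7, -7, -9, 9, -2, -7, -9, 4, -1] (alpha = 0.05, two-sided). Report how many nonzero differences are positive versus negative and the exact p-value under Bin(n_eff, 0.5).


Step 1: Discard zero differences. Original n = 11; n_eff = number of nonzero differences = 11.
Nonzero differences (with sign): +4, -2, -7, -7, -9, +9, -2, -7, -9, +4, -1
Step 2: Count signs: positive = 3, negative = 8.
Step 3: Under H0: P(positive) = 0.5, so the number of positives S ~ Bin(11, 0.5).
Step 4: Two-sided exact p-value = sum of Bin(11,0.5) probabilities at or below the observed probability = 0.226562.
Step 5: alpha = 0.05. fail to reject H0.

n_eff = 11, pos = 3, neg = 8, p = 0.226562, fail to reject H0.


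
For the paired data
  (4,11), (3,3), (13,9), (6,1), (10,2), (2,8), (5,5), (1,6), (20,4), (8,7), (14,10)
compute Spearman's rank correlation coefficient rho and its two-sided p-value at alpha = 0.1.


Step 1: Rank x and y separately (midranks; no ties here).
rank(x): 4->4, 3->3, 13->9, 6->6, 10->8, 2->2, 5->5, 1->1, 20->11, 8->7, 14->10
rank(y): 11->11, 3->3, 9->9, 1->1, 2->2, 8->8, 5->5, 6->6, 4->4, 7->7, 10->10
Step 2: d_i = R_x(i) - R_y(i); compute d_i^2.
  (4-11)^2=49, (3-3)^2=0, (9-9)^2=0, (6-1)^2=25, (8-2)^2=36, (2-8)^2=36, (5-5)^2=0, (1-6)^2=25, (11-4)^2=49, (7-7)^2=0, (10-10)^2=0
sum(d^2) = 220.
Step 3: rho = 1 - 6*220 / (11*(11^2 - 1)) = 1 - 1320/1320 = 0.000000.
Step 4: Under H0, t = rho * sqrt((n-2)/(1-rho^2)) = 0.0000 ~ t(9).
Step 5: Two-sided p-value from the t-distribution with 9 df = 1.000000.
Step 6: alpha = 0.1. fail to reject H0.

rho = 0.0000, p = 1.000000, fail to reject H0 at alpha = 0.1.


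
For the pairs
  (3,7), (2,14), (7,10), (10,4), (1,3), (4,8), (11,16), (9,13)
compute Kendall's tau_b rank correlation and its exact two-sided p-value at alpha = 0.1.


Step 1: Enumerate the 28 unordered pairs (i,j) with i<j and classify each by sign(x_j-x_i) * sign(y_j-y_i).
  (1,2):dx=-1,dy=+7->D; (1,3):dx=+4,dy=+3->C; (1,4):dx=+7,dy=-3->D; (1,5):dx=-2,dy=-4->C
  (1,6):dx=+1,dy=+1->C; (1,7):dx=+8,dy=+9->C; (1,8):dx=+6,dy=+6->C; (2,3):dx=+5,dy=-4->D
  (2,4):dx=+8,dy=-10->D; (2,5):dx=-1,dy=-11->C; (2,6):dx=+2,dy=-6->D; (2,7):dx=+9,dy=+2->C
  (2,8):dx=+7,dy=-1->D; (3,4):dx=+3,dy=-6->D; (3,5):dx=-6,dy=-7->C; (3,6):dx=-3,dy=-2->C
  (3,7):dx=+4,dy=+6->C; (3,8):dx=+2,dy=+3->C; (4,5):dx=-9,dy=-1->C; (4,6):dx=-6,dy=+4->D
  (4,7):dx=+1,dy=+12->C; (4,8):dx=-1,dy=+9->D; (5,6):dx=+3,dy=+5->C; (5,7):dx=+10,dy=+13->C
  (5,8):dx=+8,dy=+10->C; (6,7):dx=+7,dy=+8->C; (6,8):dx=+5,dy=+5->C; (7,8):dx=-2,dy=-3->C
Step 2: C = 19, D = 9, total pairs = 28.
Step 3: tau = (C - D)/(n(n-1)/2) = (19 - 9)/28 = 0.357143.
Step 4: Exact two-sided p-value (enumerate n! = 40320 permutations of y under H0): p = 0.275099.
Step 5: alpha = 0.1. fail to reject H0.

tau_b = 0.3571 (C=19, D=9), p = 0.275099, fail to reject H0.
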